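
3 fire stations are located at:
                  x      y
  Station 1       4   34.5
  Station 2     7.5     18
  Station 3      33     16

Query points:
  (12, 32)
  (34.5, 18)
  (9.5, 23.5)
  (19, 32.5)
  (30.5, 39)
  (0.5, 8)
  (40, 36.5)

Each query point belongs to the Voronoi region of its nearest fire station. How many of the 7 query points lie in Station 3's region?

(12, 32) — d² to each: Station 1:70.25, Station 2:216.25, Station 3:697 → nearest is Station 1
(34.5, 18) — d² to each: Station 1:1202.5, Station 2:729, Station 3:6.25 → nearest is Station 3
(9.5, 23.5) — d² to each: Station 1:151.25, Station 2:34.25, Station 3:608.5 → nearest is Station 2
(19, 32.5) — d² to each: Station 1:229, Station 2:342.5, Station 3:468.25 → nearest is Station 1
(30.5, 39) — d² to each: Station 1:722.5, Station 2:970, Station 3:535.25 → nearest is Station 3
(0.5, 8) — d² to each: Station 1:714.5, Station 2:149, Station 3:1120.25 → nearest is Station 2
(40, 36.5) — d² to each: Station 1:1300, Station 2:1398.5, Station 3:469.25 → nearest is Station 3
3 of the 7 points have Station 3 as nearest.

3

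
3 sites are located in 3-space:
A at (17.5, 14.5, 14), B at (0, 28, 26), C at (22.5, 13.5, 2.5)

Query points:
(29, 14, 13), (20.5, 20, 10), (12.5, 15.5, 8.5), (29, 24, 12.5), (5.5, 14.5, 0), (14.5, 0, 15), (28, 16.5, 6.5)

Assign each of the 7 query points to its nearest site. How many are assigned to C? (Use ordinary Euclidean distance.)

(29, 14, 13) — d² to each: A:133.5, B:1206, C:152.75 → nearest is A
(20.5, 20, 10) — d² to each: A:55.25, B:740.25, C:102.5 → nearest is A
(12.5, 15.5, 8.5) — d² to each: A:56.25, B:618.75, C:140 → nearest is A
(29, 24, 12.5) — d² to each: A:224.75, B:1039.25, C:252.5 → nearest is A
(5.5, 14.5, 0) — d² to each: A:340, B:888.5, C:296.25 → nearest is C
(14.5, 0, 15) — d² to each: A:220.25, B:1115.25, C:402.5 → nearest is A
(28, 16.5, 6.5) — d² to each: A:170.5, B:1296.5, C:55.25 → nearest is C
2 of the 7 points have C as nearest.

2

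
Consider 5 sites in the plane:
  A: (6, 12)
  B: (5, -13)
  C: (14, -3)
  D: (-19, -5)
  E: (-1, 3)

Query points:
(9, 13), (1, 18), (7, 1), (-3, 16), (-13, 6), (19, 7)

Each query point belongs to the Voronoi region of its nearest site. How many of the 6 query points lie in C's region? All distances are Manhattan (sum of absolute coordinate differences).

(9, 13) — d to each: A:4, B:30, C:21, D:46, E:20 → nearest is A
(1, 18) — d to each: A:11, B:35, C:34, D:43, E:17 → nearest is A
(7, 1) — d to each: A:12, B:16, C:11, D:32, E:10 → nearest is E
(-3, 16) — d to each: A:13, B:37, C:36, D:37, E:15 → nearest is A
(-13, 6) — d to each: A:25, B:37, C:36, D:17, E:15 → nearest is E
(19, 7) — d to each: A:18, B:34, C:15, D:50, E:24 → nearest is C
1 of the 6 points has C as nearest.

1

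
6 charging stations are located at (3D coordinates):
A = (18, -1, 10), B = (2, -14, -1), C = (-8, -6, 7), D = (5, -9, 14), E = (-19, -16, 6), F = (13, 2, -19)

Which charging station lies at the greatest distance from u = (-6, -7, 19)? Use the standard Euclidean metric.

Compare squared distances (the ordering matches that of the actual distances):
|uA|² = (-6−18)² + (-7−(-1))² + (19−10)² = 576 + 36 + 81 = 693
|uB|² = (-6−2)² + (-7−(-14))² + (19−(-1))² = 64 + 49 + 400 = 513
|uC|² = (-6−(-8))² + (-7−(-6))² + (19−7)² = 4 + 1 + 144 = 149
|uD|² = (-6−5)² + (-7−(-9))² + (19−14)² = 121 + 4 + 25 = 150
|uE|² = (-6−(-19))² + (-7−(-16))² + (19−6)² = 169 + 81 + 169 = 419
|uF|² = (-6−13)² + (-7−2)² + (19−(-19))² = 361 + 81 + 1444 = 1886
The largest is to F.

F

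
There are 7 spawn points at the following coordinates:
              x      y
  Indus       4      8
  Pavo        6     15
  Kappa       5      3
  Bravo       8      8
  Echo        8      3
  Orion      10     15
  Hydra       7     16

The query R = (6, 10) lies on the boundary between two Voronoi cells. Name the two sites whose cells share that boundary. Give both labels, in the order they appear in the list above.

Squared distances from R to each site:
d²(R, Indus) = (6−4)² + (10−8)² = 4 + 4 = 8
d²(R, Pavo) = (6−6)² + (10−15)² = 0 + 25 = 25
d²(R, Kappa) = (6−5)² + (10−3)² = 1 + 49 = 50
d²(R, Bravo) = (6−8)² + (10−8)² = 4 + 4 = 8
d²(R, Echo) = (6−8)² + (10−3)² = 4 + 49 = 53
d²(R, Orion) = (6−10)² + (10−15)² = 16 + 25 = 41
d²(R, Hydra) = (6−7)² + (10−16)² = 1 + 36 = 37
R is equidistant from Indus and Bravo (both at squared distance 8), and every other site is strictly farther — so R lies on the Indus–Bravo Voronoi edge.

Indus and Bravo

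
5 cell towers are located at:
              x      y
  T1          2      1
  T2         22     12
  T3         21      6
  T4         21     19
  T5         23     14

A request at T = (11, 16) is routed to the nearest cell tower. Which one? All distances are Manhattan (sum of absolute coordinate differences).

T4

d(T,T1) = 9 + 15 = 24
d(T,T2) = 11 + 4 = 15
d(T,T3) = 10 + 10 = 20
d(T,T4) = 10 + 3 = 13
d(T,T5) = 12 + 2 = 14
T4 is nearest.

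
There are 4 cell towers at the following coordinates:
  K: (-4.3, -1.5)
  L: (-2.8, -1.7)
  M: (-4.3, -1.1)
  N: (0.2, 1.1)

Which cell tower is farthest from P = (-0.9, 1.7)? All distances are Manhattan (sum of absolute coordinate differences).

d(P,K) = |-0.9−(-4.3)| + |1.7−(-1.5)| = 3.4 + 3.2 = 6.6
d(P,L) = |-0.9−(-2.8)| + |1.7−(-1.7)| = 1.9 + 3.4 = 5.3
d(P,M) = |-0.9−(-4.3)| + |1.7−(-1.1)| = 3.4 + 2.8 = 6.2
d(P,N) = |-0.9−0.2| + |1.7−1.1| = 1.1 + 0.6 = 1.7
The largest is to K.

K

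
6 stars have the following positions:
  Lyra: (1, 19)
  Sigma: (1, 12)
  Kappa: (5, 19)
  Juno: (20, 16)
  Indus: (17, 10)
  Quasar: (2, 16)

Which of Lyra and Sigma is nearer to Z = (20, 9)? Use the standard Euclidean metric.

Compare squared distances:
d²(Z, Lyra) = (20−1)² + (9−19)² = 361 + 100 = 461
d²(Z, Sigma) = (20−1)² + (9−12)² = 361 + 9 = 370
461 > 370, so Sigma is closer.

Sigma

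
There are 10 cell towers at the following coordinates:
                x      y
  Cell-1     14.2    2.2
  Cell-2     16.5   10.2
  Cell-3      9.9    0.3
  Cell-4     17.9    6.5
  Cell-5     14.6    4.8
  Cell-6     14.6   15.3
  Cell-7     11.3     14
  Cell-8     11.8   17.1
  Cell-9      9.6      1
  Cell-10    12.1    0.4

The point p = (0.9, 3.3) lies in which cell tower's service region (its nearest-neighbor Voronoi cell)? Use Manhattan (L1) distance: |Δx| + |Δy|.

Cell-9

d(p, Cell-1) = 13.3 + 1.1 = 14.4
d(p, Cell-2) = 15.6 + 6.9 = 22.5
d(p, Cell-3) = 9 + 3 = 12
d(p, Cell-4) = 17 + 3.2 = 20.2
d(p, Cell-5) = 13.7 + 1.5 = 15.2
d(p, Cell-6) = 13.7 + 12 = 25.7
d(p, Cell-7) = 10.4 + 10.7 = 21.1
d(p, Cell-8) = 10.9 + 13.8 = 24.7
d(p, Cell-9) = 8.7 + 2.3 = 11
d(p, Cell-10) = 11.2 + 2.9 = 14.1
Minimum is at Cell-9.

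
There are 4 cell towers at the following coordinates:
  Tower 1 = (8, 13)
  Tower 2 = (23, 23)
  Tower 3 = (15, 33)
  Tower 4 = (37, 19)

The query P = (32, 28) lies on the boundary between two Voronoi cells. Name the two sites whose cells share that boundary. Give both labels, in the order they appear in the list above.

Tower 2 and Tower 4

Squared distances from P to each site:
d²(P, Tower 1) = (32−8)² + (28−13)² = 576 + 225 = 801
d²(P, Tower 2) = (32−23)² + (28−23)² = 81 + 25 = 106
d²(P, Tower 3) = (32−15)² + (28−33)² = 289 + 25 = 314
d²(P, Tower 4) = (32−37)² + (28−19)² = 25 + 81 = 106
P is equidistant from Tower 2 and Tower 4 (both at squared distance 106), and every other site is strictly farther — so P lies on the Tower 2–Tower 4 Voronoi edge.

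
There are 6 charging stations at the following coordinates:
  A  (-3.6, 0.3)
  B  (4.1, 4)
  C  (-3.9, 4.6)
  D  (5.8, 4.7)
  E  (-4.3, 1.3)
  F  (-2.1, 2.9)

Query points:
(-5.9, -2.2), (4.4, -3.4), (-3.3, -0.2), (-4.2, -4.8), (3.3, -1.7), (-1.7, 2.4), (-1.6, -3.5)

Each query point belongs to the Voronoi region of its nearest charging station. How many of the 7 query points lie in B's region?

2

(-5.9, -2.2) — d² to each: A:11.54, B:138.44, C:50.24, D:184.5, E:14.81, F:40.45 → nearest is A
(4.4, -3.4) — d² to each: A:77.69, B:54.85, C:132.89, D:67.57, E:97.78, F:81.94 → nearest is B
(-3.3, -0.2) — d² to each: A:0.34, B:72.4, C:23.4, D:106.82, E:3.25, F:11.05 → nearest is A
(-4.2, -4.8) — d² to each: A:26.37, B:146.33, C:88.45, D:190.25, E:37.22, F:63.7 → nearest is A
(3.3, -1.7) — d² to each: A:51.61, B:33.13, C:91.53, D:47.21, E:66.76, F:50.32 → nearest is B
(-1.7, 2.4) — d² to each: A:8.02, B:36.2, C:9.68, D:61.54, E:7.97, F:0.41 → nearest is F
(-1.6, -3.5) — d² to each: A:18.44, B:88.74, C:70.9, D:122, E:30.33, F:41.21 → nearest is A
2 of the 7 points have B as nearest.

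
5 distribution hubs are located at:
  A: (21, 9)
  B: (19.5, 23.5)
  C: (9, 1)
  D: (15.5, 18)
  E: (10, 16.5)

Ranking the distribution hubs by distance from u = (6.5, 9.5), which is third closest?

Since √ is increasing, it suffices to compare squared distances:
|uA|² = (6.5−21)² + (9.5−9)² = 210.25 + 0.25 = 210.5
|uB|² = (6.5−19.5)² + (9.5−23.5)² = 169 + 196 = 365
|uC|² = (6.5−9)² + (9.5−1)² = 6.25 + 72.25 = 78.5
|uD|² = (6.5−15.5)² + (9.5−18)² = 81 + 72.25 = 153.25
|uE|² = (6.5−10)² + (9.5−16.5)² = 12.25 + 49 = 61.25
Sorted ascending: E, C, D, A, … — the third-nearest is D.

D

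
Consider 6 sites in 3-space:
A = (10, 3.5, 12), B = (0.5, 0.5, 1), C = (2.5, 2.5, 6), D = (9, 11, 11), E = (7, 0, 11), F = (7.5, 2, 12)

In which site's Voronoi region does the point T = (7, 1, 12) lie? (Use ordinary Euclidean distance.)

F

Compare squared distances (the ordering matches that of the actual distances):
|TA|² = (7−10)² + (1−3.5)² + (12−12)² = 9 + 6.25 + 0 = 15.25
|TB|² = (7−0.5)² + (1−0.5)² + (12−1)² = 42.25 + 0.25 + 121 = 163.5
|TC|² = (7−2.5)² + (1−2.5)² + (12−6)² = 20.25 + 2.25 + 36 = 58.5
|TD|² = (7−9)² + (1−11)² + (12−11)² = 4 + 100 + 1 = 105
|TE|² = (7−7)² + (1−0)² + (12−11)² = 0 + 1 + 1 = 2
|TF|² = (7−7.5)² + (1−2)² + (12−12)² = 0.25 + 1 + 0 = 1.25
Minimum is at F.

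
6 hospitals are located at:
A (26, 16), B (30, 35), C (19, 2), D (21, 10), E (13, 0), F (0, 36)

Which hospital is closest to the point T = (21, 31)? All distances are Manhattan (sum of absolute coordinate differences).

B

d(T,A) = |21−26| + |31−16| = 5 + 15 = 20
d(T,B) = |21−30| + |31−35| = 9 + 4 = 13
d(T,C) = |21−19| + |31−2| = 2 + 29 = 31
d(T,D) = |21−21| + |31−10| = 0 + 21 = 21
d(T,E) = |21−13| + |31−0| = 8 + 31 = 39
d(T,F) = |21−0| + |31−36| = 21 + 5 = 26
The smallest is to B, so T lies in the Voronoi region of B.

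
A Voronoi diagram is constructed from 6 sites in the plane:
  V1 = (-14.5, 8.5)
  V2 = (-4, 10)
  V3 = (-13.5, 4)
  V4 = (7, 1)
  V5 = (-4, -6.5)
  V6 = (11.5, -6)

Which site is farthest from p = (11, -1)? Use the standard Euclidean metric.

Squared Euclidean distances:
|pV1|² = (11−(-14.5))² + (-1−8.5)² = 650.25 + 90.25 = 740.5
|pV2|² = (11−(-4))² + (-1−10)² = 225 + 121 = 346
|pV3|² = (11−(-13.5))² + (-1−4)² = 600.25 + 25 = 625.25
|pV4|² = (11−7)² + (-1−1)² = 16 + 4 = 20
|pV5|² = (11−(-4))² + (-1−(-6.5))² = 225 + 30.25 = 255.25
|pV6|² = (11−11.5)² + (-1−(-6))² = 0.25 + 25 = 25.25
The largest is to V1.

V1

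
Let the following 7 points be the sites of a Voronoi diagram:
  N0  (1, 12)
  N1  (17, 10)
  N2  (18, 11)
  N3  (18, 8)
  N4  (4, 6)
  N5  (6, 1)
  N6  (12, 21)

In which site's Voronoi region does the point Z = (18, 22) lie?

N6

Since √ is increasing, it suffices to compare squared distances:
|ZN0|² = (18−1)² + (22−12)² = 289 + 100 = 389
|ZN1|² = (18−17)² + (22−10)² = 1 + 144 = 145
|ZN2|² = (18−18)² + (22−11)² = 0 + 121 = 121
|ZN3|² = (18−18)² + (22−8)² = 0 + 196 = 196
|ZN4|² = (18−4)² + (22−6)² = 196 + 256 = 452
|ZN5|² = (18−6)² + (22−1)² = 144 + 441 = 585
|ZN6|² = (18−12)² + (22−21)² = 36 + 1 = 37
The smallest is to N6, so Z lies in the Voronoi region of N6.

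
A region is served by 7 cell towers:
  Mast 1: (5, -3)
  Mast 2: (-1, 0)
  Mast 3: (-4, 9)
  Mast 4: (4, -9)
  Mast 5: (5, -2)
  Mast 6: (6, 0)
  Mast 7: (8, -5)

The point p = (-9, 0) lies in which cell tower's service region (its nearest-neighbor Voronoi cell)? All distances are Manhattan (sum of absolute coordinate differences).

Mast 2

d(p, Mast 1) = |-9−5| + |0−(-3)| = 14 + 3 = 17
d(p, Mast 2) = |-9−(-1)| + |0−0| = 8 + 0 = 8
d(p, Mast 3) = |-9−(-4)| + |0−9| = 5 + 9 = 14
d(p, Mast 4) = |-9−4| + |0−(-9)| = 13 + 9 = 22
d(p, Mast 5) = |-9−5| + |0−(-2)| = 14 + 2 = 16
d(p, Mast 6) = |-9−6| + |0−0| = 15 + 0 = 15
d(p, Mast 7) = |-9−8| + |0−(-5)| = 17 + 5 = 22
The smallest is to Mast 2, so p lies in the Voronoi region of Mast 2.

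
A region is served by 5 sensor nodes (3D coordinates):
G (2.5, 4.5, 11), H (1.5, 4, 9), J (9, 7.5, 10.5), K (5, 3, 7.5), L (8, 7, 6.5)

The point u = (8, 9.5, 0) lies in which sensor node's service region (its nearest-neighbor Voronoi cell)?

Compare squared distances (the ordering matches that of the actual distances):
|uG|² = (8−2.5)² + (9.5−4.5)² + (0−11)² = 30.25 + 25 + 121 = 176.25
|uH|² = (8−1.5)² + (9.5−4)² + (0−9)² = 42.25 + 30.25 + 81 = 153.5
|uJ|² = (8−9)² + (9.5−7.5)² + (0−10.5)² = 1 + 4 + 110.25 = 115.25
|uK|² = (8−5)² + (9.5−3)² + (0−7.5)² = 9 + 42.25 + 56.25 = 107.5
|uL|² = (8−8)² + (9.5−7)² + (0−6.5)² = 0 + 6.25 + 42.25 = 48.5
The smallest is to L, so u lies in the Voronoi region of L.

L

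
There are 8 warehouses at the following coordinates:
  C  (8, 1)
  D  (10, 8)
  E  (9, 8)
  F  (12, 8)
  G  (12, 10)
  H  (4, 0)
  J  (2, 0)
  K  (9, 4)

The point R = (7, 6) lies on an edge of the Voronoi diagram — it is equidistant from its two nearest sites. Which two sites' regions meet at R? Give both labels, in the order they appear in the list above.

E and K

Squared distances from R to each site:
|RC|² = 1 + 25 = 26
|RD|² = 9 + 4 = 13
|RE|² = 4 + 4 = 8
|RF|² = 25 + 4 = 29
|RG|² = 25 + 16 = 41
|RH|² = 9 + 36 = 45
|RJ|² = 25 + 36 = 61
|RK|² = 4 + 4 = 8
R is equidistant from E and K (both at squared distance 8), and every other site is strictly farther — so R lies on the E–K Voronoi edge.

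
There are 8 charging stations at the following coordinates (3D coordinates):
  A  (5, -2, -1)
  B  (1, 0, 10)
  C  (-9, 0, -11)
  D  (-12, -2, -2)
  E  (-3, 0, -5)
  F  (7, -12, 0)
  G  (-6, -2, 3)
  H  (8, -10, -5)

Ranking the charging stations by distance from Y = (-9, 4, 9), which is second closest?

Compare squared distances (the ordering matches that of the actual distances):
|YA|² = (-9−5)² + (4−(-2))² + (9−(-1))² = 196 + 36 + 100 = 332
|YB|² = (-9−1)² + (4−0)² + (9−10)² = 100 + 16 + 1 = 117
|YC|² = (-9−(-9))² + (4−0)² + (9−(-11))² = 0 + 16 + 400 = 416
|YD|² = (-9−(-12))² + (4−(-2))² + (9−(-2))² = 9 + 36 + 121 = 166
|YE|² = (-9−(-3))² + (4−0)² + (9−(-5))² = 36 + 16 + 196 = 248
|YF|² = (-9−7)² + (4−(-12))² + (9−0)² = 256 + 256 + 81 = 593
|YG|² = (-9−(-6))² + (4−(-2))² + (9−3)² = 9 + 36 + 36 = 81
|YH|² = (-9−8)² + (4−(-10))² + (9−(-5))² = 289 + 196 + 196 = 681
Sorted ascending: G, B, D, … — the second-nearest is B.

B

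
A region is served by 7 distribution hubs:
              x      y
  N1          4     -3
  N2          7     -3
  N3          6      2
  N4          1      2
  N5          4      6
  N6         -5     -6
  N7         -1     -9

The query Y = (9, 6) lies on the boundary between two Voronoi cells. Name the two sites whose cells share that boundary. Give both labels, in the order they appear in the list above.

N3 and N5

Squared distances from Y to each site:
|YN1|² = (9−4)² + (6−(-3))² = 25 + 81 = 106
|YN2|² = (9−7)² + (6−(-3))² = 4 + 81 = 85
|YN3|² = (9−6)² + (6−2)² = 9 + 16 = 25
|YN4|² = (9−1)² + (6−2)² = 64 + 16 = 80
|YN5|² = (9−4)² + (6−6)² = 25 + 0 = 25
|YN6|² = (9−(-5))² + (6−(-6))² = 196 + 144 = 340
|YN7|² = (9−(-1))² + (6−(-9))² = 100 + 225 = 325
Y is equidistant from N3 and N5 (both at squared distance 25), and every other site is strictly farther — so Y lies on the N3–N5 Voronoi edge.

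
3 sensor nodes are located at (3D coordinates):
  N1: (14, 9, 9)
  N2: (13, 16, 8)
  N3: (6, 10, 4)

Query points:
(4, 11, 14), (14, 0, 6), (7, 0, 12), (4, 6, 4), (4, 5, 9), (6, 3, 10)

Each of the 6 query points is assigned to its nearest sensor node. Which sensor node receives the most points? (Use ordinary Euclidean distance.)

N3

(4, 11, 14) — d² to each: N1:129, N2:142, N3:105 → nearest is N3
(14, 0, 6) — d² to each: N1:90, N2:261, N3:168 → nearest is N1
(7, 0, 12) — d² to each: N1:139, N2:308, N3:165 → nearest is N1
(4, 6, 4) — d² to each: N1:134, N2:197, N3:20 → nearest is N3
(4, 5, 9) — d² to each: N1:116, N2:203, N3:54 → nearest is N3
(6, 3, 10) — d² to each: N1:101, N2:222, N3:85 → nearest is N3
Tally — N1:2, N3:4. N3 captures the most (4).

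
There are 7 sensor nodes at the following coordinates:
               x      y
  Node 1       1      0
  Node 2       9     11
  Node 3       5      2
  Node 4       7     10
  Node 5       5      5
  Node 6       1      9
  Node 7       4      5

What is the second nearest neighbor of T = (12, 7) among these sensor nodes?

Node 4

Since √ is increasing, it suffices to compare squared distances:
d²(T, Node 1) = (12−1)² + (7−0)² = 121 + 49 = 170
d²(T, Node 2) = (12−9)² + (7−11)² = 9 + 16 = 25
d²(T, Node 3) = (12−5)² + (7−2)² = 49 + 25 = 74
d²(T, Node 4) = (12−7)² + (7−10)² = 25 + 9 = 34
d²(T, Node 5) = (12−5)² + (7−5)² = 49 + 4 = 53
d²(T, Node 6) = (12−1)² + (7−9)² = 121 + 4 = 125
d²(T, Node 7) = (12−4)² + (7−5)² = 64 + 4 = 68
Sorted ascending: Node 2, Node 4, Node 5, … — the second-nearest is Node 4.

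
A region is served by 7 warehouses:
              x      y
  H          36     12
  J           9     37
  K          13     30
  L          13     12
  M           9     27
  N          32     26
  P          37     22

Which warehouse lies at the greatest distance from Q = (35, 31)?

Squared Euclidean distances:
|QH|² = 1 + 361 = 362
|QJ|² = 676 + 36 = 712
|QK|² = 484 + 1 = 485
|QL|² = 484 + 361 = 845
|QM|² = 676 + 16 = 692
|QN|² = 9 + 25 = 34
|QP|² = 4 + 81 = 85
The largest is to L.

L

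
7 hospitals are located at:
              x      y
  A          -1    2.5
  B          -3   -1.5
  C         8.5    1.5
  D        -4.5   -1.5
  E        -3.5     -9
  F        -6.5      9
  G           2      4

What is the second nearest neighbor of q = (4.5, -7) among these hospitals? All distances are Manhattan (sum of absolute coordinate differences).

d(q,A) = 5.5 + 9.5 = 15
d(q,B) = 7.5 + 5.5 = 13
d(q,C) = 4 + 8.5 = 12.5
d(q,D) = 9 + 5.5 = 14.5
d(q,E) = 8 + 2 = 10
d(q,F) = 11 + 16 = 27
d(q,G) = 2.5 + 11 = 13.5
Sorted ascending: E, C, B, … — the second-nearest is C.

C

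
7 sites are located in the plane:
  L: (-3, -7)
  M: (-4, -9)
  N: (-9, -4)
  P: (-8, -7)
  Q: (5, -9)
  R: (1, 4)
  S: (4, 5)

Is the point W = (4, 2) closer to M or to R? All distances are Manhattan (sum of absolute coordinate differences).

R

d(W,M) = |4−(-4)| + |2−(-9)| = 8 + 11 = 19
d(W,R) = |4−1| + |2−4| = 3 + 2 = 5
19 > 5, so R is closer.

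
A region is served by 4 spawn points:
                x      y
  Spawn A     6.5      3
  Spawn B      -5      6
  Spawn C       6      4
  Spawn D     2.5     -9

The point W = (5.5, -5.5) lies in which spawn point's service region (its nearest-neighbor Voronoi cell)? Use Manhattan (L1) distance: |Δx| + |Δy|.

d(W, Spawn A) = 1 + 8.5 = 9.5
d(W, Spawn B) = 10.5 + 11.5 = 22
d(W, Spawn C) = 0.5 + 9.5 = 10
d(W, Spawn D) = 3 + 3.5 = 6.5
The smallest is to Spawn D, so W lies in the Voronoi region of Spawn D.

Spawn D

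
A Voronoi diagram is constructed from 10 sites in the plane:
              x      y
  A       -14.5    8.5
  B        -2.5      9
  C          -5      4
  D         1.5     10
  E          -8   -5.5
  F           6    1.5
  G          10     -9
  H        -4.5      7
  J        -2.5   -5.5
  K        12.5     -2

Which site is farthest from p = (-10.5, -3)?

K

Compare squared distances (the ordering matches that of the actual distances):
|pA|² = 16 + 132.25 = 148.25
|pB|² = 64 + 144 = 208
|pC|² = 30.25 + 49 = 79.25
|pD|² = 144 + 169 = 313
|pE|² = 6.25 + 6.25 = 12.5
|pF|² = 272.25 + 20.25 = 292.5
|pG|² = 420.25 + 36 = 456.25
|pH|² = 36 + 100 = 136
|pJ|² = 64 + 6.25 = 70.25
|pK|² = 529 + 1 = 530
The largest is to K.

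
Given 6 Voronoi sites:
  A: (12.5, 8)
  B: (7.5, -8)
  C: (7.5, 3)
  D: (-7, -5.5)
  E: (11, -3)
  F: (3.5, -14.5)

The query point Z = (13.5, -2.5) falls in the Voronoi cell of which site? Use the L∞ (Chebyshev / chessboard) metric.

E

d(Z,A) = max(1, 10.5) = 10.5
d(Z,B) = max(6, 5.5) = 6
d(Z,C) = max(6, 5.5) = 6
d(Z,D) = max(20.5, 3) = 20.5
d(Z,E) = max(2.5, 0.5) = 2.5
d(Z,F) = max(10, 12) = 12
The smallest is to E, so Z lies in the Voronoi region of E.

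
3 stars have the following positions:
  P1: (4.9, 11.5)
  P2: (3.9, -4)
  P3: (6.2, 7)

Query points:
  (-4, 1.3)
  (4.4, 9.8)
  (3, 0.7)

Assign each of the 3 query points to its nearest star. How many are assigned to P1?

(-4, 1.3) — d² to each: P1:183.25, P2:90.5, P3:136.53 → nearest is P2
(4.4, 9.8) — d² to each: P1:3.14, P2:190.69, P3:11.08 → nearest is P1
(3, 0.7) — d² to each: P1:120.25, P2:22.9, P3:49.93 → nearest is P2
1 of the 3 points has P1 as nearest.

1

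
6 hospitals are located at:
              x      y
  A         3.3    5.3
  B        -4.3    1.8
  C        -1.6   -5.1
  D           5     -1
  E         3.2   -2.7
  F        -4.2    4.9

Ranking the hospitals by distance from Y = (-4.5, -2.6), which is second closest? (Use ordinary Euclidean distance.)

B

Since √ is increasing, it suffices to compare squared distances:
|YA|² = 60.84 + 62.41 = 123.25
|YB|² = 0.04 + 19.36 = 19.4
|YC|² = 8.41 + 6.25 = 14.66
|YD|² = 90.25 + 2.56 = 92.81
|YE|² = 59.29 + 0.01 = 59.3
|YF|² = 0.09 + 56.25 = 56.34
Sorted ascending: C, B, F, … — the second-nearest is B.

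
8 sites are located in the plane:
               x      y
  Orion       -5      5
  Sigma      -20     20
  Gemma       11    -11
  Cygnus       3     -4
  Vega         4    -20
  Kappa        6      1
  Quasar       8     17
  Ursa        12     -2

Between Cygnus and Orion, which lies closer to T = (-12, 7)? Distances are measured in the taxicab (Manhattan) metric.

Orion

d(T, Cygnus) = |-12−3| + |7−(-4)| = 15 + 11 = 26
d(T, Orion) = |-12−(-5)| + |7−5| = 7 + 2 = 9
26 > 9, so Orion is closer.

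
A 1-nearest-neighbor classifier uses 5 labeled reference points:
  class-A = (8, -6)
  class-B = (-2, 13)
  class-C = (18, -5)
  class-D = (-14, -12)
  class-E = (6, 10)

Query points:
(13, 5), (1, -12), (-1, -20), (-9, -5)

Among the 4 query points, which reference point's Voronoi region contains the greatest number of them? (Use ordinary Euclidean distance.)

(13, 5) — d² to each: class-A:146, class-B:289, class-C:125, class-D:1018, class-E:74 → nearest is class-E
(1, -12) — d² to each: class-A:85, class-B:634, class-C:338, class-D:225, class-E:509 → nearest is class-A
(-1, -20) — d² to each: class-A:277, class-B:1090, class-C:586, class-D:233, class-E:949 → nearest is class-D
(-9, -5) — d² to each: class-A:290, class-B:373, class-C:729, class-D:74, class-E:450 → nearest is class-D
Tally — class-A:1, class-D:2, class-E:1. class-D captures the most (2).

class-D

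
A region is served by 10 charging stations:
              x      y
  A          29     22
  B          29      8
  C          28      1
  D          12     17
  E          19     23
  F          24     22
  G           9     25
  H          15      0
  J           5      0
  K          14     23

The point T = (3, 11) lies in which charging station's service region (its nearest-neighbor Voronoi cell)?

Squared Euclidean distances:
|TA|² = 676 + 121 = 797
|TB|² = 676 + 9 = 685
|TC|² = 625 + 100 = 725
|TD|² = 81 + 36 = 117
|TE|² = 256 + 144 = 400
|TF|² = 441 + 121 = 562
|TG|² = 36 + 196 = 232
|TH|² = 144 + 121 = 265
|TJ|² = 4 + 121 = 125
|TK|² = 121 + 144 = 265
Minimum is at D.

D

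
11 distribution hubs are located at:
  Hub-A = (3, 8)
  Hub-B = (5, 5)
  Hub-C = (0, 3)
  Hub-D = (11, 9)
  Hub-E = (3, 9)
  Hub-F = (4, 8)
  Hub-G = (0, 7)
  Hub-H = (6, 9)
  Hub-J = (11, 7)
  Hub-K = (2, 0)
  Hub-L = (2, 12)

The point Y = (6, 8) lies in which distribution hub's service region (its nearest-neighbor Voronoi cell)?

Compare squared distances (the ordering matches that of the actual distances):
d²(Y, Hub-A) = (6−3)² + (8−8)² = 9 + 0 = 9
d²(Y, Hub-B) = (6−5)² + (8−5)² = 1 + 9 = 10
d²(Y, Hub-C) = (6−0)² + (8−3)² = 36 + 25 = 61
d²(Y, Hub-D) = (6−11)² + (8−9)² = 25 + 1 = 26
d²(Y, Hub-E) = (6−3)² + (8−9)² = 9 + 1 = 10
d²(Y, Hub-F) = (6−4)² + (8−8)² = 4 + 0 = 4
d²(Y, Hub-G) = (6−0)² + (8−7)² = 36 + 1 = 37
d²(Y, Hub-H) = (6−6)² + (8−9)² = 0 + 1 = 1
d²(Y, Hub-J) = (6−11)² + (8−7)² = 25 + 1 = 26
d²(Y, Hub-K) = (6−2)² + (8−0)² = 16 + 64 = 80
d²(Y, Hub-L) = (6−2)² + (8−12)² = 16 + 16 = 32
Hub-H is nearest.

Hub-H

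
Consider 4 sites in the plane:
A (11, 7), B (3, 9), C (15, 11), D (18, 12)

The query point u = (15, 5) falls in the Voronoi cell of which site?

Compare squared distances (the ordering matches that of the actual distances):
|uA|² = (15−11)² + (5−7)² = 16 + 4 = 20
|uB|² = (15−3)² + (5−9)² = 144 + 16 = 160
|uC|² = (15−15)² + (5−11)² = 0 + 36 = 36
|uD|² = (15−18)² + (5−12)² = 9 + 49 = 58
Minimum is at A.

A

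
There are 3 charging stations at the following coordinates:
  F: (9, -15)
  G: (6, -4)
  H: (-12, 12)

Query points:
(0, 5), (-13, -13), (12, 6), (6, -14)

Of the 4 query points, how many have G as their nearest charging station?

(0, 5) — d² to each: F:481, G:117, H:193 → nearest is G
(-13, -13) — d² to each: F:488, G:442, H:626 → nearest is G
(12, 6) — d² to each: F:450, G:136, H:612 → nearest is G
(6, -14) — d² to each: F:10, G:100, H:1000 → nearest is F
3 of the 4 points have G as nearest.

3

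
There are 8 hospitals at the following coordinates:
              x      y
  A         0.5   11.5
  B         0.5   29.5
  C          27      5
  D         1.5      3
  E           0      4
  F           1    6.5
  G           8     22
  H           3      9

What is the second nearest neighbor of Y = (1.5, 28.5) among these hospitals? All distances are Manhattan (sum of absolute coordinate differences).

d(Y,A) = |1.5−0.5| + |28.5−11.5| = 1 + 17 = 18
d(Y,B) = |1.5−0.5| + |28.5−29.5| = 1 + 1 = 2
d(Y,C) = |1.5−27| + |28.5−5| = 25.5 + 23.5 = 49
d(Y,D) = |1.5−1.5| + |28.5−3| = 0 + 25.5 = 25.5
d(Y,E) = |1.5−0| + |28.5−4| = 1.5 + 24.5 = 26
d(Y,F) = |1.5−1| + |28.5−6.5| = 0.5 + 22 = 22.5
d(Y,G) = |1.5−8| + |28.5−22| = 6.5 + 6.5 = 13
d(Y,H) = |1.5−3| + |28.5−9| = 1.5 + 19.5 = 21
Sorted ascending: B, G, A, … — the second-nearest is G.

G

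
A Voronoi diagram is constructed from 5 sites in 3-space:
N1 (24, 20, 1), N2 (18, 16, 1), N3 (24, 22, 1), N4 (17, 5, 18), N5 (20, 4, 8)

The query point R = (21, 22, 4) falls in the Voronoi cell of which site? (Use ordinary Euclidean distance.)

N3

Squared Euclidean distances:
|RN1|² = (21−24)² + (22−20)² + (4−1)² = 9 + 4 + 9 = 22
|RN2|² = (21−18)² + (22−16)² + (4−1)² = 9 + 36 + 9 = 54
|RN3|² = (21−24)² + (22−22)² + (4−1)² = 9 + 0 + 9 = 18
|RN4|² = (21−17)² + (22−5)² + (4−18)² = 16 + 289 + 196 = 501
|RN5|² = (21−20)² + (22−4)² + (4−8)² = 1 + 324 + 16 = 341
N3 is nearest.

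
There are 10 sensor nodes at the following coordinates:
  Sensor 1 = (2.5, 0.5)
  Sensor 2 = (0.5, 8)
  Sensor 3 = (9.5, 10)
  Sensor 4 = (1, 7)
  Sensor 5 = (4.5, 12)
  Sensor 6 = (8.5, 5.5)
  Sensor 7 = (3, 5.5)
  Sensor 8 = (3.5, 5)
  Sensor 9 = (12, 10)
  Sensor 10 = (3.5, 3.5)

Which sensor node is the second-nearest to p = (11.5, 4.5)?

Sensor 9

Since √ is increasing, it suffices to compare squared distances:
d²(p, Sensor 1) = (11.5−2.5)² + (4.5−0.5)² = 81 + 16 = 97
d²(p, Sensor 2) = (11.5−0.5)² + (4.5−8)² = 121 + 12.25 = 133.25
d²(p, Sensor 3) = (11.5−9.5)² + (4.5−10)² = 4 + 30.25 = 34.25
d²(p, Sensor 4) = (11.5−1)² + (4.5−7)² = 110.25 + 6.25 = 116.5
d²(p, Sensor 5) = (11.5−4.5)² + (4.5−12)² = 49 + 56.25 = 105.25
d²(p, Sensor 6) = (11.5−8.5)² + (4.5−5.5)² = 9 + 1 = 10
d²(p, Sensor 7) = (11.5−3)² + (4.5−5.5)² = 72.25 + 1 = 73.25
d²(p, Sensor 8) = (11.5−3.5)² + (4.5−5)² = 64 + 0.25 = 64.25
d²(p, Sensor 9) = (11.5−12)² + (4.5−10)² = 0.25 + 30.25 = 30.5
d²(p, Sensor 10) = (11.5−3.5)² + (4.5−3.5)² = 64 + 1 = 65
Sorted ascending: Sensor 6, Sensor 9, Sensor 3, … — the second-nearest is Sensor 9.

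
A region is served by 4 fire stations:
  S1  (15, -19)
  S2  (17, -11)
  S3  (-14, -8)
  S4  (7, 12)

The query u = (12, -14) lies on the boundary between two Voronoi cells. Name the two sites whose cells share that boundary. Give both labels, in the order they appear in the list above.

S1 and S2

Squared distances from u to each site:
|uS1|² = (12−15)² + (-14−(-19))² = 9 + 25 = 34
|uS2|² = (12−17)² + (-14−(-11))² = 25 + 9 = 34
|uS3|² = (12−(-14))² + (-14−(-8))² = 676 + 36 = 712
|uS4|² = (12−7)² + (-14−12)² = 25 + 676 = 701
u is equidistant from S1 and S2 (both at squared distance 34), and every other site is strictly farther — so u lies on the S1–S2 Voronoi edge.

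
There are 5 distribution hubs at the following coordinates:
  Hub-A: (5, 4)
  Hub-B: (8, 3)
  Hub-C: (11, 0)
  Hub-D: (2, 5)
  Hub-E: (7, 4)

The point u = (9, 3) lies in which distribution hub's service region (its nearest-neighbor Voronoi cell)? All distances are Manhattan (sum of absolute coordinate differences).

d(u, Hub-A) = 4 + 1 = 5
d(u, Hub-B) = 1 + 0 = 1
d(u, Hub-C) = 2 + 3 = 5
d(u, Hub-D) = 7 + 2 = 9
d(u, Hub-E) = 2 + 1 = 3
Hub-B is nearest.

Hub-B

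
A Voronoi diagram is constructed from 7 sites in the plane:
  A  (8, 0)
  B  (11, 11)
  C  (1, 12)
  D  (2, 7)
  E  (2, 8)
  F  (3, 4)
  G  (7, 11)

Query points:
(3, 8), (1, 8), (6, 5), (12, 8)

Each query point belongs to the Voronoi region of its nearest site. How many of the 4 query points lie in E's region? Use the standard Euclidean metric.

2

(3, 8) — d² to each: A:89, B:73, C:20, D:2, E:1, F:16, G:25 → nearest is E
(1, 8) — d² to each: A:113, B:109, C:16, D:2, E:1, F:20, G:45 → nearest is E
(6, 5) — d² to each: A:29, B:61, C:74, D:20, E:25, F:10, G:37 → nearest is F
(12, 8) — d² to each: A:80, B:10, C:137, D:101, E:100, F:97, G:34 → nearest is B
2 of the 4 points have E as nearest.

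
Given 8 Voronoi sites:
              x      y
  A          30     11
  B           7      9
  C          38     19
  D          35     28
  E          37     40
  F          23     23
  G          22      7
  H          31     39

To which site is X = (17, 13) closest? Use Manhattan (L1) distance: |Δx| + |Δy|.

d(X,A) = 13 + 2 = 15
d(X,B) = 10 + 4 = 14
d(X,C) = 21 + 6 = 27
d(X,D) = 18 + 15 = 33
d(X,E) = 20 + 27 = 47
d(X,F) = 6 + 10 = 16
d(X,G) = 5 + 6 = 11
d(X,H) = 14 + 26 = 40
Minimum is at G.

G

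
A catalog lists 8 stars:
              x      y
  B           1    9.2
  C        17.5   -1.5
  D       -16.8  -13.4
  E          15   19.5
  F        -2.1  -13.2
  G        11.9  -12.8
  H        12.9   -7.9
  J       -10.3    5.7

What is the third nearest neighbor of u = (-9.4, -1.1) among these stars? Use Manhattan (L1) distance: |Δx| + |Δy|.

d(u,B) = 10.4 + 10.3 = 20.7
d(u,C) = 26.9 + 0.4 = 27.3
d(u,D) = 7.4 + 12.3 = 19.7
d(u,E) = 24.4 + 20.6 = 45
d(u,F) = 7.3 + 12.1 = 19.4
d(u,G) = 21.3 + 11.7 = 33
d(u,H) = 22.3 + 6.8 = 29.1
d(u,J) = 0.9 + 6.8 = 7.7
Sorted ascending: J, F, D, B, … — the third-nearest is D.

D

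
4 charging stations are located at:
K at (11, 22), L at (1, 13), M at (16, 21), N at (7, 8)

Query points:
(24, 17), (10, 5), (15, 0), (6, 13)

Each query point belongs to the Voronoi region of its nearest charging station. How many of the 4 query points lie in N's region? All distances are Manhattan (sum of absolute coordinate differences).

(24, 17) — d to each: K:18, L:27, M:12, N:26 → nearest is M
(10, 5) — d to each: K:18, L:17, M:22, N:6 → nearest is N
(15, 0) — d to each: K:26, L:27, M:22, N:16 → nearest is N
(6, 13) — d to each: K:14, L:5, M:18, N:6 → nearest is L
2 of the 4 points have N as nearest.

2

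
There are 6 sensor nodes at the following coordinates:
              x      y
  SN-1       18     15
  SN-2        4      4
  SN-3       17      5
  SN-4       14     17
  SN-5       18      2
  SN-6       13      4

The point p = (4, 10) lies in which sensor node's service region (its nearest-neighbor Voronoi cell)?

SN-2

Squared Euclidean distances:
d²(p, SN-1) = 196 + 25 = 221
d²(p, SN-2) = 0 + 36 = 36
d²(p, SN-3) = 169 + 25 = 194
d²(p, SN-4) = 100 + 49 = 149
d²(p, SN-5) = 196 + 64 = 260
d²(p, SN-6) = 81 + 36 = 117
SN-2 is nearest.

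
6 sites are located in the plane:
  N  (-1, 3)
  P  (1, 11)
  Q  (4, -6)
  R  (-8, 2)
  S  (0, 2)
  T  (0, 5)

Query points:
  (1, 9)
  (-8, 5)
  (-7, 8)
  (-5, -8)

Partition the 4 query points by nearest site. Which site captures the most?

R

(1, 9) — d² to each: N:40, P:4, Q:234, R:130, S:50, T:17 → nearest is P
(-8, 5) — d² to each: N:53, P:117, Q:265, R:9, S:73, T:64 → nearest is R
(-7, 8) — d² to each: N:61, P:73, Q:317, R:37, S:85, T:58 → nearest is R
(-5, -8) — d² to each: N:137, P:397, Q:85, R:109, S:125, T:194 → nearest is Q
Tally — P:1, Q:1, R:2. R captures the most (2).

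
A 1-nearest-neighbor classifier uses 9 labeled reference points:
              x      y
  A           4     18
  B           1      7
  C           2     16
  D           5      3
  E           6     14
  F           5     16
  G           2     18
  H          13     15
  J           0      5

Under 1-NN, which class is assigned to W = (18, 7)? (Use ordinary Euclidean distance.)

H

Compare squared distances (the ordering matches that of the actual distances):
|WA|² = (18−4)² + (7−18)² = 196 + 121 = 317
|WB|² = (18−1)² + (7−7)² = 289 + 0 = 289
|WC|² = (18−2)² + (7−16)² = 256 + 81 = 337
|WD|² = (18−5)² + (7−3)² = 169 + 16 = 185
|WE|² = (18−6)² + (7−14)² = 144 + 49 = 193
|WF|² = (18−5)² + (7−16)² = 169 + 81 = 250
|WG|² = (18−2)² + (7−18)² = 256 + 121 = 377
|WH|² = (18−13)² + (7−15)² = 25 + 64 = 89
|WJ|² = (18−0)² + (7−5)² = 324 + 4 = 328
Minimum is at H.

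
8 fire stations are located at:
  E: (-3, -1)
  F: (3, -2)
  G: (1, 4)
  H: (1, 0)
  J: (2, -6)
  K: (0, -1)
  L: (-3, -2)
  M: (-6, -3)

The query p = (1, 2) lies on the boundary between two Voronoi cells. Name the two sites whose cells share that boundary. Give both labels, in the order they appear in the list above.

Squared distances from p to each site:
|pE|² = (1−(-3))² + (2−(-1))² = 16 + 9 = 25
|pF|² = (1−3)² + (2−(-2))² = 4 + 16 = 20
|pG|² = (1−1)² + (2−4)² = 0 + 4 = 4
|pH|² = (1−1)² + (2−0)² = 0 + 4 = 4
|pJ|² = (1−2)² + (2−(-6))² = 1 + 64 = 65
|pK|² = (1−0)² + (2−(-1))² = 1 + 9 = 10
|pL|² = (1−(-3))² + (2−(-2))² = 16 + 16 = 32
|pM|² = (1−(-6))² + (2−(-3))² = 49 + 25 = 74
p is equidistant from G and H (both at squared distance 4), and every other site is strictly farther — so p lies on the G–H Voronoi edge.

G and H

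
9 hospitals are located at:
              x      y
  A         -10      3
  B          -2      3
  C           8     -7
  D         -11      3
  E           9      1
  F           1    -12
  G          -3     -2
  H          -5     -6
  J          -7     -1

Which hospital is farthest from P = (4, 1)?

D

Since √ is increasing, it suffices to compare squared distances:
|PA|² = (4−(-10))² + (1−3)² = 196 + 4 = 200
|PB|² = (4−(-2))² + (1−3)² = 36 + 4 = 40
|PC|² = (4−8)² + (1−(-7))² = 16 + 64 = 80
|PD|² = (4−(-11))² + (1−3)² = 225 + 4 = 229
|PE|² = (4−9)² + (1−1)² = 25 + 0 = 25
|PF|² = (4−1)² + (1−(-12))² = 9 + 169 = 178
|PG|² = (4−(-3))² + (1−(-2))² = 49 + 9 = 58
|PH|² = (4−(-5))² + (1−(-6))² = 81 + 49 = 130
|PJ|² = (4−(-7))² + (1−(-1))² = 121 + 4 = 125
The largest is to D.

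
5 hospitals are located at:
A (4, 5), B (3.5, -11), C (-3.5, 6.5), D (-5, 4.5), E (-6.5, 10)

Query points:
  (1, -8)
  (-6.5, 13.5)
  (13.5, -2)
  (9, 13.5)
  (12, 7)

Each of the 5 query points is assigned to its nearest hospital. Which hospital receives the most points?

(1, -8) — d² to each: A:178, B:15.25, C:230.5, D:192.25, E:380.25 → nearest is B
(-6.5, 13.5) — d² to each: A:182.5, B:700.25, C:58, D:83.25, E:12.25 → nearest is E
(13.5, -2) — d² to each: A:139.25, B:181, C:361.25, D:384.5, E:544 → nearest is A
(9, 13.5) — d² to each: A:97.25, B:630.5, C:205.25, D:277, E:252.5 → nearest is A
(12, 7) — d² to each: A:68, B:396.25, C:240.5, D:295.25, E:351.25 → nearest is A
Tally — A:3, B:1, E:1. A captures the most (3).

A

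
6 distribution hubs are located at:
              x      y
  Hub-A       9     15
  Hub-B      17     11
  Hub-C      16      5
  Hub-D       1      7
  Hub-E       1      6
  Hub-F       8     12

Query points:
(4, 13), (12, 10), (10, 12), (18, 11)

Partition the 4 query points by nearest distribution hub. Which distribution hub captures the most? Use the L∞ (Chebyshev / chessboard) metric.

Hub-F

(4, 13) — d to each: Hub-A:5, Hub-B:13, Hub-C:12, Hub-D:6, Hub-E:7, Hub-F:4 → nearest is Hub-F
(12, 10) — d to each: Hub-A:5, Hub-B:5, Hub-C:5, Hub-D:11, Hub-E:11, Hub-F:4 → nearest is Hub-F
(10, 12) — d to each: Hub-A:3, Hub-B:7, Hub-C:7, Hub-D:9, Hub-E:9, Hub-F:2 → nearest is Hub-F
(18, 11) — d to each: Hub-A:9, Hub-B:1, Hub-C:6, Hub-D:17, Hub-E:17, Hub-F:10 → nearest is Hub-B
Tally — Hub-B:1, Hub-F:3. Hub-F captures the most (3).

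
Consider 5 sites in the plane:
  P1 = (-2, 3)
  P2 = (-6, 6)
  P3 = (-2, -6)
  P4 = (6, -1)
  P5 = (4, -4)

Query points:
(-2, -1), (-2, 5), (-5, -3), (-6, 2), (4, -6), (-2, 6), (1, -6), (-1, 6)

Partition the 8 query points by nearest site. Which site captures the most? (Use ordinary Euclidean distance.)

P1

(-2, -1) — d² to each: P1:16, P2:65, P3:25, P4:64, P5:45 → nearest is P1
(-2, 5) — d² to each: P1:4, P2:17, P3:121, P4:100, P5:117 → nearest is P1
(-5, -3) — d² to each: P1:45, P2:82, P3:18, P4:125, P5:82 → nearest is P3
(-6, 2) — d² to each: P1:17, P2:16, P3:80, P4:153, P5:136 → nearest is P2
(4, -6) — d² to each: P1:117, P2:244, P3:36, P4:29, P5:4 → nearest is P5
(-2, 6) — d² to each: P1:9, P2:16, P3:144, P4:113, P5:136 → nearest is P1
(1, -6) — d² to each: P1:90, P2:193, P3:9, P4:50, P5:13 → nearest is P3
(-1, 6) — d² to each: P1:10, P2:25, P3:145, P4:98, P5:125 → nearest is P1
Tally — P1:4, P2:1, P3:2, P5:1. P1 captures the most (4).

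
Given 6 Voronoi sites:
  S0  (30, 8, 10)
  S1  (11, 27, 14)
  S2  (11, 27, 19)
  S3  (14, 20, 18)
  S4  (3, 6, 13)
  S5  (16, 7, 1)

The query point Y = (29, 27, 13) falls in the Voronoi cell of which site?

S3

Compare squared distances (the ordering matches that of the actual distances):
|YS0|² = (29−30)² + (27−8)² + (13−10)² = 1 + 361 + 9 = 371
|YS1|² = (29−11)² + (27−27)² + (13−14)² = 324 + 0 + 1 = 325
|YS2|² = (29−11)² + (27−27)² + (13−19)² = 324 + 0 + 36 = 360
|YS3|² = (29−14)² + (27−20)² + (13−18)² = 225 + 49 + 25 = 299
|YS4|² = (29−3)² + (27−6)² + (13−13)² = 676 + 441 + 0 = 1117
|YS5|² = (29−16)² + (27−7)² + (13−1)² = 169 + 400 + 144 = 713
The smallest is to S3, so Y lies in the Voronoi region of S3.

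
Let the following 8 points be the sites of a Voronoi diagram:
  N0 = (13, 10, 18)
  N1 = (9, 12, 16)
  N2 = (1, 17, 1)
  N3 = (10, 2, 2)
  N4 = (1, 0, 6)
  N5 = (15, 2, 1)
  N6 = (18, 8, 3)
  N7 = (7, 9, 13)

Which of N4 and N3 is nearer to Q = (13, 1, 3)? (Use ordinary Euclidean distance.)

N3

Compare squared distances:
|QN4|² = (13−1)² + (1−0)² + (3−6)² = 144 + 1 + 9 = 154
|QN3|² = (13−10)² + (1−2)² + (3−2)² = 9 + 1 + 1 = 11
154 > 11, so N3 is closer.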